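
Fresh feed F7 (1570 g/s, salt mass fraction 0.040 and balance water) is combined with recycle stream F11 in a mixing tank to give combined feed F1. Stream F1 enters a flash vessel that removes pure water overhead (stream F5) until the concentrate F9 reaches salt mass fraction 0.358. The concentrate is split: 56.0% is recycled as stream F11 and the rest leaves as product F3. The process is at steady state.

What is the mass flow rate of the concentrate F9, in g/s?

Overall salt balance (none leaves overhead): salt in fresh feed = salt in product, i.e. 1570×0.040 = (1−0.560)·F9·0.358.
F9 = 62.8/(0.358×0.440) = 398.68 g/s.

398.7 g/s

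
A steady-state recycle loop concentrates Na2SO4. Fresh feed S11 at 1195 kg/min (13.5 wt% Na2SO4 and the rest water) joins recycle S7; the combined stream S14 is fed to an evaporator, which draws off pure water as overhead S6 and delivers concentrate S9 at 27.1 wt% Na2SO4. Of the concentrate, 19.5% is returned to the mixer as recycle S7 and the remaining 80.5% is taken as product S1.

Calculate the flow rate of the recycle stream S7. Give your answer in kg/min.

Overall Na2SO4 balance (none leaves overhead): Na2SO4 in fresh feed = Na2SO4 in product, i.e. 1195×0.135 = (1−0.195)·S9·0.271.
S9 = 161.33/(0.271×0.805) = 739.5 kg/min.
Recycle S7 = 0.195×739.5 = 144.2 kg/min.

144.2 kg/min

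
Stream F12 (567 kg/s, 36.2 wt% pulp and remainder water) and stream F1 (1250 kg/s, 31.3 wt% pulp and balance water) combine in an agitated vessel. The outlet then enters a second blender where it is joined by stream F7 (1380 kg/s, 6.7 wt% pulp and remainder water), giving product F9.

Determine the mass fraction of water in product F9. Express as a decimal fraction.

0.784

Overall, product flow = 3197 kg/s.
water in = 567×0.638 + 1250×0.687 + 1380×0.933 = 2508 kg/s.
water fraction in F9 = 0.784.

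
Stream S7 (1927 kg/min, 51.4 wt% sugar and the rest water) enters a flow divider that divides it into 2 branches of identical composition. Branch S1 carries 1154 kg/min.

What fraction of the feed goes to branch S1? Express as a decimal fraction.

Fraction to S1 = 1154/1927 = 0.5989.

0.599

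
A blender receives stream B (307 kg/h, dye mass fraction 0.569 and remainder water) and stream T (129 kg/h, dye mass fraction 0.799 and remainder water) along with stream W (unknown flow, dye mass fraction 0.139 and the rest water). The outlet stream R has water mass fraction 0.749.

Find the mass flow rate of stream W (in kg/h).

Let W be the unknown flow. Total out = 436 + W.
water balance: 158.25 + 0.861·W = 0.749·(436 + W)
(0.861 − 0.749)·W = 0.749×436 − 158.25 = 168.32
W = 168.32 / 0.112 = 1502.8 kg/h

1503 kg/h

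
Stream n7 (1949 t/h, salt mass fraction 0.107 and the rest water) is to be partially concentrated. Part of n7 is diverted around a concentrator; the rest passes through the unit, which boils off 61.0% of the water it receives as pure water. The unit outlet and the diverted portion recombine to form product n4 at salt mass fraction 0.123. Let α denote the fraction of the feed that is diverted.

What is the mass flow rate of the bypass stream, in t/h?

1484 t/h

All 1949×0.107 = 208.54 t/h of salt reaches n4, so n4 = 208.54/0.123 = 1695.5 t/h and vapour = 253.53 t/h.
The evaporator receives (1−α)·1949 of feed at 0.893 water and removes 0.610 of that water:
0.610×0.893×(1−α)×1949 = 253.53
(1−α) = 253.53/1061.7 = 0.2388;  α = 0.7612.
Bypass flow = 0.7612×1949 = 1483.6 t/h.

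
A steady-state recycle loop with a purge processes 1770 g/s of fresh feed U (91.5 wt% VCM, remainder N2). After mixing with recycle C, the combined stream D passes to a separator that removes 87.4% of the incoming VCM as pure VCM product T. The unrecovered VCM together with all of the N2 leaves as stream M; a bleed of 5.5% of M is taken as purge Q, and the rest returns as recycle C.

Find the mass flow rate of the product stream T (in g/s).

1607 g/s

VCM in D: m_A = 1770×0.915 + (1−0.055)·(1−0.874)·m_A, so m_A = 1619.5/0.8809 = 1838.5 g/s.
Product T = 0.874×1838.5 = 1606.8 g/s.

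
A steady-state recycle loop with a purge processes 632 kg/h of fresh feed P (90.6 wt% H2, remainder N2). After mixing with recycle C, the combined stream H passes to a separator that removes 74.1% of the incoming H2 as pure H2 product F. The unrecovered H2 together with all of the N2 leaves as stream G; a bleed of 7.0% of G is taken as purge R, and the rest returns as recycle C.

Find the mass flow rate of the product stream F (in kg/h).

H2 in H: m_A = 632×0.906 + (1−0.070)·(1−0.741)·m_A, so m_A = 572.59/0.7591 = 754.27 kg/h.
Product F = 0.741×754.27 = 558.92 kg/h.

558.9 kg/h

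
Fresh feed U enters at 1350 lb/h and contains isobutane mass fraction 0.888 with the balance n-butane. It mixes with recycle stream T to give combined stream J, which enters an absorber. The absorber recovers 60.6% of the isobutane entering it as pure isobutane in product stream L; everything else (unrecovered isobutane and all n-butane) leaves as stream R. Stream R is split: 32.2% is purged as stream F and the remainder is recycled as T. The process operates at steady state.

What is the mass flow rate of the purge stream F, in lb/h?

n-butane enters only via U and leaves only via the purge: 1350×0.112 = 0.322×(n-butane in R), and the absorber passes all n-butane, so n-butane in J = n-butane in R = 469.57 lb/h.
isobutane in J: m_A = 1350×0.888 + (1−0.322)·(1−0.606)·m_A, so m_A = 1198.8/0.7329 = 1635.8 lb/h.
R = (1−0.606)×1635.8 + 469.57 = 1114.1 lb/h.
Purge F = 0.322×1114.1 = 358.73 lb/h.

358.7 lb/h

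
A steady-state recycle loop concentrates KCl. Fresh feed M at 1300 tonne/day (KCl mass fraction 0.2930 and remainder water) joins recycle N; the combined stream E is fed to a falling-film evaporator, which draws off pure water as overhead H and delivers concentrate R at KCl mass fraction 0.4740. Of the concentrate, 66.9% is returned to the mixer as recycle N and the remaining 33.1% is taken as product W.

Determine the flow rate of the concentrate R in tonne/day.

2428 tonne/day

Overall KCl balance (none leaves overhead): KCl in fresh feed = KCl in product, i.e. 1300×0.293 = (1−0.669)·R·0.474.
R = 380.9/(0.474×0.331) = 2427.8 tonne/day.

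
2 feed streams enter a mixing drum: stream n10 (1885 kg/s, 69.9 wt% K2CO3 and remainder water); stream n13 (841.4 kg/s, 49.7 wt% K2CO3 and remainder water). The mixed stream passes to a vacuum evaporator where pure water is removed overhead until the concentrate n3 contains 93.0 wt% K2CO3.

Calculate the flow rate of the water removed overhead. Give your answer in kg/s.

K2CO3 entering = 1885×0.699 + 841.4×0.497 = 1735.8 kg/s.
All K2CO3 reports to n3, so n3 = 1735.8/0.930 = 1866.4 kg/s.
Total feed = 2726.4 kg/s; overhead = 2726.4 − 1866.4 = 859.96 kg/s.

860 kg/s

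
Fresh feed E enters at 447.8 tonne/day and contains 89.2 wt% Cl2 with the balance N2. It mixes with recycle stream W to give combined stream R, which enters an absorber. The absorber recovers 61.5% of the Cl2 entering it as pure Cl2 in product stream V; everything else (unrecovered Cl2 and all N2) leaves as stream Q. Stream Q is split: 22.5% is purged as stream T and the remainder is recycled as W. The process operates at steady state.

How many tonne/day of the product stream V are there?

Cl2 in R: m_A = 447.8×0.892 + (1−0.225)·(1−0.615)·m_A, so m_A = 399.44/0.7016 = 569.3 tonne/day.
Product V = 0.615×569.3 = 350.12 tonne/day.

350.1 tonne/day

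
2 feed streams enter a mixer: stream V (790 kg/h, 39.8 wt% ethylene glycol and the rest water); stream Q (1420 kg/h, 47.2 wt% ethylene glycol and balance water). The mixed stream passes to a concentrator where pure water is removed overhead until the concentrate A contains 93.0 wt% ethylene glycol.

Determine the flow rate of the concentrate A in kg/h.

ethylene glycol entering = 790×0.398 + 1420×0.472 = 984.66 kg/h.
All ethylene glycol reports to A, so A = 984.66/0.930 = 1058.8 kg/h.

1059 kg/h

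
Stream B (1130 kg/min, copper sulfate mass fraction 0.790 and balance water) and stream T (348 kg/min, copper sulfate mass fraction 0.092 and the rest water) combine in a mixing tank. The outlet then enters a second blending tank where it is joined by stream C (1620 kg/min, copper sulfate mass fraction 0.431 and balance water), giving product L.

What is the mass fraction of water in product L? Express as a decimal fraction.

Overall, product flow = 3098 kg/min.
water in = 1130×0.210 + 348×0.908 + 1620×0.569 = 1475.1 kg/min.
water fraction in L = 0.476.

0.476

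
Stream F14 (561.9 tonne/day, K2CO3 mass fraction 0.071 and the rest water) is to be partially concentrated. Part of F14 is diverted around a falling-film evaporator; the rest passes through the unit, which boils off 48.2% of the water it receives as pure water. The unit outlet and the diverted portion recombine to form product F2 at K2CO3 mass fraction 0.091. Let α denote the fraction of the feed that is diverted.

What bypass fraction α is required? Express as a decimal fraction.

0.509

All 561.9×0.071 = 39.895 tonne/day of K2CO3 reaches F2, so F2 = 39.895/0.091 = 438.41 tonne/day and vapour = 123.49 tonne/day.
The evaporator receives (1−α)·561.9 of feed at 0.929 water and removes 0.482 of that water:
0.482×0.929×(1−α)×561.9 = 123.49
(1−α) = 123.49/251.61 = 0.4908;  α = 0.5092.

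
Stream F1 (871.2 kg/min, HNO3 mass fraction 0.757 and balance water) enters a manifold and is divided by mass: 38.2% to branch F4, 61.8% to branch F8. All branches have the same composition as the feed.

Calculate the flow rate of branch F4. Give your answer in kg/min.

Branch F4 flow = 0.382×871.2 = 332.8 kg/min.

332.8 kg/min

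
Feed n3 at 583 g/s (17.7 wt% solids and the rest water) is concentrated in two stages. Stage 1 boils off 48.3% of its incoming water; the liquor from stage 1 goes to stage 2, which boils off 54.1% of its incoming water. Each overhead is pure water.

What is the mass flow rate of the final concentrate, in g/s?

water in feed = 583×0.823 = 479.81 g/s.
After stage 1: water left = (1−0.483)×479.81 = 248.06; stream total = 351.25 g/s.
After stage 2: water left = (1−0.541)×248.06 = 113.86; final concentrate = 217.05 g/s.

217.1 g/s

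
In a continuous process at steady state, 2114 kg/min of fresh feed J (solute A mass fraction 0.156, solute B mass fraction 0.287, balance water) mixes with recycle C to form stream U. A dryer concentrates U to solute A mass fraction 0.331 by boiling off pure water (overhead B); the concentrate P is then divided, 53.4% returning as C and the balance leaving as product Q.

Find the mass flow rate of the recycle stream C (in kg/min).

1142 kg/min

Overall solute A balance (none leaves overhead): solute A in fresh feed = solute A in product, i.e. 2114×0.156 = (1−0.534)·P·0.331.
P = 329.78/(0.331×0.466) = 2138 kg/min.
Recycle C = 0.534×2138 = 1141.7 kg/min.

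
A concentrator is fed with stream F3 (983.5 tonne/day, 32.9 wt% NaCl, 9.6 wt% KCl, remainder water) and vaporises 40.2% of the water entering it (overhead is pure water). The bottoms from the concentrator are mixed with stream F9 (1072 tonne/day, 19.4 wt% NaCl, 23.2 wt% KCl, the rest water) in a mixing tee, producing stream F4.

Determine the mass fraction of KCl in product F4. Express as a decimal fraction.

0.1877

Vapour removed = 0.402×0.575×983.5 = 227.34 tonne/day; concentrate = 756.16 tonne/day.
KCl reaching the mixer = 94.416 (from concentrate) + 1072×0.232 = 343.12 tonne/day.
Product flow = 756.16 + 1072 = 1828.2 tonne/day; KCl fraction = 0.1877.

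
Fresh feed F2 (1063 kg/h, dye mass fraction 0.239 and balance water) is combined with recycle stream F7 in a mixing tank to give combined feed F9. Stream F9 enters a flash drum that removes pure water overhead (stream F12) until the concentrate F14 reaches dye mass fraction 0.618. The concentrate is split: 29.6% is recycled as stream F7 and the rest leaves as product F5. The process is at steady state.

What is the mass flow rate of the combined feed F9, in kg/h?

Overall dye balance (none leaves overhead): dye in fresh feed = dye in product, i.e. 1063×0.239 = (1−0.296)·F14·0.618.
F14 = 254.06/(0.618×0.704) = 583.94 kg/h.
Recycle F7 = 0.296×583.94 = 172.85 kg/h.
Combined feed F9 = 1063 + 172.85 = 1235.8 kg/h.

1236 kg/h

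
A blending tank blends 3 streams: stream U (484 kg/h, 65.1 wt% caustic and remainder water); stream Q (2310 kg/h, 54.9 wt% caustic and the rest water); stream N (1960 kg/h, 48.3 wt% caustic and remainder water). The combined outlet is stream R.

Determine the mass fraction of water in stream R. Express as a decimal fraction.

0.468

Total flow out = 484 + 2310 + 1960 = 4754 kg/h.
water in = 484×0.349 + 2310×0.451 + 1960×0.517 = 2224 kg/h.
water mass fraction in R = 2224/4754 = 0.468.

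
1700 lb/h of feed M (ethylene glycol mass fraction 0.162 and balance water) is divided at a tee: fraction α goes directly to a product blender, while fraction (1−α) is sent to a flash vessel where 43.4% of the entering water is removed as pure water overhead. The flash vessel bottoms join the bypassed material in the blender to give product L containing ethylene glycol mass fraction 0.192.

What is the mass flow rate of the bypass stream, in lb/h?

969.6 lb/h

All 1700×0.162 = 275.4 lb/h of ethylene glycol reaches L, so L = 275.4/0.192 = 1434.4 lb/h and vapour = 265.62 lb/h.
The evaporator receives (1−α)·1700 of feed at 0.838 water and removes 0.434 of that water:
0.434×0.838×(1−α)×1700 = 265.62
(1−α) = 265.62/618.28 = 0.4296;  α = 0.5704.
Bypass flow = 0.5704×1700 = 969.64 lb/h.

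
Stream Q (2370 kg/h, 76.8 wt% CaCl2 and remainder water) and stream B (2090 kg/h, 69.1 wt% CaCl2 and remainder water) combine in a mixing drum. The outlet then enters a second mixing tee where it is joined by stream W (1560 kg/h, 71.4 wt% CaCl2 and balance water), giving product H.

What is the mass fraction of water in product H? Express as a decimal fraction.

Overall, product flow = 6020 kg/h.
water in = 2370×0.232 + 2090×0.309 + 1560×0.286 = 1641.8 kg/h.
water fraction in H = 0.273.

0.273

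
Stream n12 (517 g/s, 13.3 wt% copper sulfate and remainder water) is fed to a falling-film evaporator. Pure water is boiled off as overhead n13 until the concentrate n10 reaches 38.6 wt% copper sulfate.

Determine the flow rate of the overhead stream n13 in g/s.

copper sulfate is conserved: 517×0.133 = 68.761 g/s all reports to the concentrate.
Concentrate = 68.761/(target fraction) = 178.14 g/s.
Overhead = 517 − 178.14 = 338.86 g/s.

338.9 g/s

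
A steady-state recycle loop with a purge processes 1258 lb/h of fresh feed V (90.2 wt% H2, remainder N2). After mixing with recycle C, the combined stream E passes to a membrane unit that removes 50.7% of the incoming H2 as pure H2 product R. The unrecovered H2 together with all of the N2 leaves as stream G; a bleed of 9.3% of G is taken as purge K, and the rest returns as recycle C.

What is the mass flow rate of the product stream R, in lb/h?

H2 in E: m_A = 1258×0.902 + (1−0.093)·(1−0.507)·m_A, so m_A = 1134.7/0.5528 = 2052.5 lb/h.
Product R = 0.507×2052.5 = 1040.6 lb/h.

1041 lb/h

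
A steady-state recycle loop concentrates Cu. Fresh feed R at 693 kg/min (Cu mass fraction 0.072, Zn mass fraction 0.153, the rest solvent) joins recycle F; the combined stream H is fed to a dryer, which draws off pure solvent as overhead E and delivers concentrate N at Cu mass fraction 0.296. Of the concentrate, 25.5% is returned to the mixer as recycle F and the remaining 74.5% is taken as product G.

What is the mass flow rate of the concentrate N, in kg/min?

Overall Cu balance (none leaves overhead): Cu in fresh feed = Cu in product, i.e. 693×0.072 = (1−0.255)·N·0.296.
N = 49.896/(0.296×0.745) = 226.27 kg/min.

226.3 kg/min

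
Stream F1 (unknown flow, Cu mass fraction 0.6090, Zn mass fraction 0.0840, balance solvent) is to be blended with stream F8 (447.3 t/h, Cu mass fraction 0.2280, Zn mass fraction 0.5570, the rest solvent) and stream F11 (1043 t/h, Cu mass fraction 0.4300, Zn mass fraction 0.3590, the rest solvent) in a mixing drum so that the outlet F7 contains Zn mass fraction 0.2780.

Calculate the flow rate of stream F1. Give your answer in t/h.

Let F1 be the unknown flow. Total out = 1490.3 + F1.
Zn balance: 623.58 + 0.084·F1 = 0.278·(1490.3 + F1)
(0.084 − 0.278)·F1 = 0.278×1490.3 − 623.58 = -209.28
F1 = -209.28 / -0.194 = 1078.8 t/h

1079 t/h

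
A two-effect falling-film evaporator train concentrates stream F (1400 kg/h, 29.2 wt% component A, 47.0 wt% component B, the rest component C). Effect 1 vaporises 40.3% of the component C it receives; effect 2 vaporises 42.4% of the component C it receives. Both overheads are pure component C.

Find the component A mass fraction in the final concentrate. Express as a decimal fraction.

component C in feed = 1400×0.238 = 333.2 kg/h.
After stage 1: component C left = (1−0.403)×333.2 = 198.92; stream total = 1265.7 kg/h.
After stage 2: component C left = (1−0.424)×198.92 = 114.58; final concentrate = 1181.4 kg/h.
component A fraction = 408.8/1181.4 = 0.3460.

0.3460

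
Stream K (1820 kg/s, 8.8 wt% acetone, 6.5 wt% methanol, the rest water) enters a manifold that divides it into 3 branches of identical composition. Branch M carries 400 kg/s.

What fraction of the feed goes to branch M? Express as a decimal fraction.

Fraction to M = 400/1820 = 0.2198.

0.220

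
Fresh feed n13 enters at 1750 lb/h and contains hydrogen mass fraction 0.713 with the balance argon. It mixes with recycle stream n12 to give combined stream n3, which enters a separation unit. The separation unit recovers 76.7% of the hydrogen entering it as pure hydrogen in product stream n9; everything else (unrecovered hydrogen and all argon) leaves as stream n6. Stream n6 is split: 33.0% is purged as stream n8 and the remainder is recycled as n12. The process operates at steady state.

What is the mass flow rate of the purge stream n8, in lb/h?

615.9 lb/h

argon enters only via n13 and leaves only via the purge: 1750×0.287 = 0.330×(argon in n6), and the separation unit passes all argon, so argon in n3 = argon in n6 = 1522 lb/h.
hydrogen in n3: m_A = 1750×0.713 + (1−0.330)·(1−0.767)·m_A, so m_A = 1247.8/0.8439 = 1478.6 lb/h.
n6 = (1−0.767)×1478.6 + 1522 = 1866.5 lb/h.
Purge n8 = 0.330×1866.5 = 615.94 lb/h.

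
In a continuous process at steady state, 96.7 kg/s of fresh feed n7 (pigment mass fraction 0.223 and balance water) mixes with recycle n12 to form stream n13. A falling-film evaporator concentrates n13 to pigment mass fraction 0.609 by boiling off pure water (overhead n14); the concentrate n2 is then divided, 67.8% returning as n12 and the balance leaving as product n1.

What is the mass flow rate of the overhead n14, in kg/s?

Overall pigment balance (none leaves overhead): pigment in fresh feed = pigment in product, i.e. 96.7×0.223 = (1−0.678)·n2·0.609.
n2 = 21.564/(0.609×0.322) = 109.97 kg/s.
Recycle n12 = 0.678×109.97 = 74.557 kg/s.
Combined feed n13 = 96.7 + 74.557 = 171.26 kg/s.
Overhead n14 = n13 − n2 = 171.26 − 109.97 = 61.291 kg/s.

61.29 kg/s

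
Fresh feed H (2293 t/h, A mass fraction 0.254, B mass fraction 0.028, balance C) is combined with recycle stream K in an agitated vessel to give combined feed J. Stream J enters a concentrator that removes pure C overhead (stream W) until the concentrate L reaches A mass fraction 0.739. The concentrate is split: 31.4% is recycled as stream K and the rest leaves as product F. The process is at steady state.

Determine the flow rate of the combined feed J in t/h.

Overall A balance (none leaves overhead): A in fresh feed = A in product, i.e. 2293×0.254 = (1−0.314)·L·0.739.
L = 582.42/(0.739×0.686) = 1148.9 t/h.
Recycle K = 0.314×1148.9 = 360.74 t/h.
Combined feed J = 2293 + 360.74 = 2653.7 t/h.

2654 t/h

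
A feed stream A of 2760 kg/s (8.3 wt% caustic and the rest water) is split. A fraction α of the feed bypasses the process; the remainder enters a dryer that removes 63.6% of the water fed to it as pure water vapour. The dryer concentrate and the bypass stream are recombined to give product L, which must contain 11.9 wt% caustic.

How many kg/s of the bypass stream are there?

1328 kg/s

All 2760×0.083 = 229.08 kg/s of caustic reaches L, so L = 229.08/0.119 = 1925 kg/s and vapour = 834.96 kg/s.
The evaporator receives (1−α)·2760 of feed at 0.917 water and removes 0.636 of that water:
0.636×0.917×(1−α)×2760 = 834.96
(1−α) = 834.96/1609.7 = 0.5187;  α = 0.4813.
Bypass flow = 0.4813×2760 = 1328.3 kg/s.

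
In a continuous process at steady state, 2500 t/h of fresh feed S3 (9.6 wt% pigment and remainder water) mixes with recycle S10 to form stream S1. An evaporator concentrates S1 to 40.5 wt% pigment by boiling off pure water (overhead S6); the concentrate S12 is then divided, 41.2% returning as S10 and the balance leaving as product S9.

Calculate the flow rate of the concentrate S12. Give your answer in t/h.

Overall pigment balance (none leaves overhead): pigment in fresh feed = pigment in product, i.e. 2500×0.096 = (1−0.412)·S12·0.405.
S12 = 240/(0.405×0.588) = 1007.8 t/h.

1008 t/h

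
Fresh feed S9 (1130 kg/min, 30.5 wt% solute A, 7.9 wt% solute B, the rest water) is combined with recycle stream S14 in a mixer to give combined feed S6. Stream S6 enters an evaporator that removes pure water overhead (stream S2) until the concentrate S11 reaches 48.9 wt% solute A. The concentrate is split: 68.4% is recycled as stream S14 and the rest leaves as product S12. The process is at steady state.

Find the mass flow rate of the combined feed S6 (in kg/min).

Overall solute A balance (none leaves overhead): solute A in fresh feed = solute A in product, i.e. 1130×0.305 = (1−0.684)·S11·0.489.
S11 = 344.65/(0.489×0.316) = 2230.4 kg/min.
Recycle S14 = 0.684×2230.4 = 1525.6 kg/min.
Combined feed S6 = 1130 + 1525.6 = 2655.6 kg/min.

2656 kg/min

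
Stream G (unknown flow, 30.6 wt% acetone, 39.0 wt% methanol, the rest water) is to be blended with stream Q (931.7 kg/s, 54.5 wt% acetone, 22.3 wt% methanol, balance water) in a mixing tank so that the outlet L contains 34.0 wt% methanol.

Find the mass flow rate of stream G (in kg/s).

Let G be the unknown flow. Total out = 931.7 + G.
methanol balance: 207.77 + 0.390·G = 0.340·(931.7 + G)
(0.390 − 0.340)·G = 0.340×931.7 − 207.77 = 109.01
G = 109.01 / 0.050 = 2180.2 kg/s

2180 kg/s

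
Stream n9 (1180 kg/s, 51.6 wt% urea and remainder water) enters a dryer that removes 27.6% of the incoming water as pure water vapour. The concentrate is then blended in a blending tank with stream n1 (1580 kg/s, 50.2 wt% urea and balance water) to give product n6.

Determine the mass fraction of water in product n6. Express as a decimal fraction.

0.4612

Vapour removed = 0.276×0.484×1180 = 157.63 kg/s; concentrate = 1022.4 kg/s.
water reaching the mixer = 413.49 (from concentrate) + 1580×0.498 = 1200.3 kg/s.
Product flow = 1022.4 + 1580 = 2602.4 kg/s; water fraction = 0.4612.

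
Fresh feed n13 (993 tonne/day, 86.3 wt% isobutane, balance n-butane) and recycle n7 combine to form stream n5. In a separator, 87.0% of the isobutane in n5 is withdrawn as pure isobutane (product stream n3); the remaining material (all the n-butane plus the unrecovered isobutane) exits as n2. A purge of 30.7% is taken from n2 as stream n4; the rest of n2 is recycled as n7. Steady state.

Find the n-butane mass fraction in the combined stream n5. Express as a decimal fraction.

n-butane enters only via n13 and leaves only via the purge: 993×0.137 = 0.307×(n-butane in n2), and the separator passes all n-butane, so n-butane in n5 = n-butane in n2 = 443.13 tonne/day.
isobutane in n5: m_A = 993×0.863 + (1−0.307)·(1−0.870)·m_A, so m_A = 856.96/0.9099 = 941.81 tonne/day.
n5 = 941.81 + 443.13 = 1384.9 tonne/day.
n-butane fraction in n5 = 443.13/1384.9 = 0.320.

0.320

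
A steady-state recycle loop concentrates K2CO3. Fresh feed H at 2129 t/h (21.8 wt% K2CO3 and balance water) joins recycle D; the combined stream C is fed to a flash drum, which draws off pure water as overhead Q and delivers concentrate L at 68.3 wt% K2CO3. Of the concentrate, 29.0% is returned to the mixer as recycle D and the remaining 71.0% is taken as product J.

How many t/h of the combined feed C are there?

Overall K2CO3 balance (none leaves overhead): K2CO3 in fresh feed = K2CO3 in product, i.e. 2129×0.218 = (1−0.290)·L·0.683.
L = 464.12/(0.683×0.710) = 957.09 t/h.
Recycle D = 0.290×957.09 = 277.56 t/h.
Combined feed C = 2129 + 277.56 = 2406.6 t/h.

2407 t/h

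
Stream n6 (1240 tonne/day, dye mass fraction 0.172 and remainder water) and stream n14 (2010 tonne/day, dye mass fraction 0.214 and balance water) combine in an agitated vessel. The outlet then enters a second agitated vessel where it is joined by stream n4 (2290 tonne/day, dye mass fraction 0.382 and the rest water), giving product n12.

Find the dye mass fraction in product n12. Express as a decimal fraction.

Overall, product flow = 5540 tonne/day.
dye in = 1240×0.172 + 2010×0.214 + 2290×0.382 = 1518.2 tonne/day.
dye fraction in n12 = 0.274.

0.274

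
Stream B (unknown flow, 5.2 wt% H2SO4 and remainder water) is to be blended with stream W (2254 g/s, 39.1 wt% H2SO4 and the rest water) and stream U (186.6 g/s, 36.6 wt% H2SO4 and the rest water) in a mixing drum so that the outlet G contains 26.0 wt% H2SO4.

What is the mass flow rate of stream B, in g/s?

Let B be the unknown flow. Total out = 2440.6 + B.
H2SO4 balance: 949.61 + 0.052·B = 0.260·(2440.6 + B)
(0.052 − 0.260)·B = 0.260×2440.6 − 949.61 = -315.05
B = -315.05 / -0.208 = 1514.7 g/s

1515 g/s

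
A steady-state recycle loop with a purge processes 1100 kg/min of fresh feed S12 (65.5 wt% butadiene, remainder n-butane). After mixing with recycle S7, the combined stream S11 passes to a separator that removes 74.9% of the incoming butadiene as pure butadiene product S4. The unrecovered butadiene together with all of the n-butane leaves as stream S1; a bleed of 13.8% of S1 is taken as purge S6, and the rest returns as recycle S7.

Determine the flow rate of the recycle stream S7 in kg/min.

2569 kg/min

n-butane enters only via S12 and leaves only via the purge: 1100×0.345 = 0.138×(n-butane in S1), and the separator passes all n-butane, so n-butane in S11 = n-butane in S1 = 2750 kg/min.
butadiene in S11: m_A = 1100×0.655 + (1−0.138)·(1−0.749)·m_A, so m_A = 720.5/0.7836 = 919.43 kg/min.
S1 = (1−0.749)×919.43 + 2750 = 2980.8 kg/min.
Recycle S7 = (1−0.138)×2980.8 = 2569.4 kg/min.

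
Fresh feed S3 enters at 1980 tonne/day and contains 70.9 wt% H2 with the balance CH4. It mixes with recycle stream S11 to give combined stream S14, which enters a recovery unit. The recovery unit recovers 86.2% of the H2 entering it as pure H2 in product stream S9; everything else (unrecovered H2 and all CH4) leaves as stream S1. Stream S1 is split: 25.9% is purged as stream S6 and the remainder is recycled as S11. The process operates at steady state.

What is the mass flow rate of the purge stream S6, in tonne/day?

632.1 tonne/day

CH4 enters only via S3 and leaves only via the purge: 1980×0.291 = 0.259×(CH4 in S1), and the recovery unit passes all CH4, so CH4 in S14 = CH4 in S1 = 2224.6 tonne/day.
H2 in S14: m_A = 1980×0.709 + (1−0.259)·(1−0.862)·m_A, so m_A = 1403.8/0.8977 = 1563.7 tonne/day.
S1 = (1−0.862)×1563.7 + 2224.6 = 2440.4 tonne/day.
Purge S6 = 0.259×2440.4 = 632.07 tonne/day.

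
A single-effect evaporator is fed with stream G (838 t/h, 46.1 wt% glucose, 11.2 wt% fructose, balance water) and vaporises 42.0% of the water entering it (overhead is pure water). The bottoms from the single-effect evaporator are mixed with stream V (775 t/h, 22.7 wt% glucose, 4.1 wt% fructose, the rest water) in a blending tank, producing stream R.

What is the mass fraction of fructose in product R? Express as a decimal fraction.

0.0859

Vapour removed = 0.420×0.427×838 = 150.29 t/h; concentrate = 687.71 t/h.
fructose reaching the mixer = 93.856 (from concentrate) + 775×0.041 = 125.63 t/h.
Product flow = 687.71 + 775 = 1462.7 t/h; fructose fraction = 0.0859.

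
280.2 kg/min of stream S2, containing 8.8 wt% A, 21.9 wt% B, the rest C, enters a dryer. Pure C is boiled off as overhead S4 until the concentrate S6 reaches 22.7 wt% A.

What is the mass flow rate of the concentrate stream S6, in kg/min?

A is conserved: 280.2×0.088 = 24.658 kg/min all reports to the concentrate.
Concentrate = 24.658/(target fraction) = 108.62 kg/min.

108.6 kg/min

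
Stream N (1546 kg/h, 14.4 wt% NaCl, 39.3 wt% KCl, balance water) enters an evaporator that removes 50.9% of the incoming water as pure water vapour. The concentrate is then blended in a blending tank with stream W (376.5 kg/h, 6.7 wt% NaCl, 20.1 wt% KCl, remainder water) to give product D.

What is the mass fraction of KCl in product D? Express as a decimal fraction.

Vapour removed = 0.509×0.463×1546 = 364.34 kg/h; concentrate = 1181.7 kg/h.
KCl reaching the mixer = 607.58 (from concentrate) + 376.5×0.201 = 683.25 kg/h.
Product flow = 1181.7 + 376.5 = 1558.2 kg/h; KCl fraction = 0.439.

0.439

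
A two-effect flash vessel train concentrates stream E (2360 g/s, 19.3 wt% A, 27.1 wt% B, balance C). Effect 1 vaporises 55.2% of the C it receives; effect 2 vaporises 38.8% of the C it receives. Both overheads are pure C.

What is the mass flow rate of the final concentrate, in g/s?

C in feed = 2360×0.536 = 1265 g/s.
After stage 1: C left = (1−0.552)×1265 = 566.7; stream total = 1661.7 g/s.
After stage 2: C left = (1−0.388)×566.7 = 346.82; final concentrate = 1441.9 g/s.

1442 g/s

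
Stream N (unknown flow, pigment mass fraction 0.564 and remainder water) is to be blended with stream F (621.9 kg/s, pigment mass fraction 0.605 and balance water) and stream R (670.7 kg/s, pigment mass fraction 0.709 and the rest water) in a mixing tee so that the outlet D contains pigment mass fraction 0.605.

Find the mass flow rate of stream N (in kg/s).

Let N be the unknown flow. Total out = 1292.6 + N.
pigment balance: 851.78 + 0.564·N = 0.605·(1292.6 + N)
(0.564 − 0.605)·N = 0.605×1292.6 − 851.78 = -69.753
N = -69.753 / -0.041 = 1701.3 kg/s

1701 kg/s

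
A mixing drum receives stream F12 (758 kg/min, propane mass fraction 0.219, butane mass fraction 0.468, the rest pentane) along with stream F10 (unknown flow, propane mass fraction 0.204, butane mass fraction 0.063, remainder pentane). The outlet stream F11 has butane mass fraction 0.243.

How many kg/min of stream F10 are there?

Let F10 be the unknown flow. Total out = 758 + F10.
butane balance: 354.74 + 0.063·F10 = 0.243·(758 + F10)
(0.063 − 0.243)·F10 = 0.243×758 − 354.74 = -170.55
F10 = -170.55 / -0.180 = 947.5 kg/min

947.5 kg/min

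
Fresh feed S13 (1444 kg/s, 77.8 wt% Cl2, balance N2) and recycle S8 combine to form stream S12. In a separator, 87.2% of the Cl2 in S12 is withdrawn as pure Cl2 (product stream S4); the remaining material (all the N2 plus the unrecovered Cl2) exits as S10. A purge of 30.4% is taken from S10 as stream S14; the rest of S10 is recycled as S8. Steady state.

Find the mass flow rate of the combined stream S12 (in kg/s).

2288 kg/s

N2 enters only via S13 and leaves only via the purge: 1444×0.222 = 0.304×(N2 in S10), and the separator passes all N2, so N2 in S12 = N2 in S10 = 1054.5 kg/s.
Cl2 in S12: m_A = 1444×0.778 + (1−0.304)·(1−0.872)·m_A, so m_A = 1123.4/0.9109 = 1233.3 kg/s.
S12 = 1233.3 + 1054.5 = 2287.8 kg/s.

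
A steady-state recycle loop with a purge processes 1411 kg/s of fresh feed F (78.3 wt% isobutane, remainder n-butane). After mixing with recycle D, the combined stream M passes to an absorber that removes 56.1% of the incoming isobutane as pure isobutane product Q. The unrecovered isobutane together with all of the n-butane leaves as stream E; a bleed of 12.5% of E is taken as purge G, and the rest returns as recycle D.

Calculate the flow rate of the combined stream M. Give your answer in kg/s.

4243 kg/s

n-butane enters only via F and leaves only via the purge: 1411×0.217 = 0.125×(n-butane in E), and the absorber passes all n-butane, so n-butane in M = n-butane in E = 2449.5 kg/s.
isobutane in M: m_A = 1411×0.783 + (1−0.125)·(1−0.561)·m_A, so m_A = 1104.8/0.6159 = 1793.9 kg/s.
M = 1793.9 + 2449.5 = 4243.4 kg/s.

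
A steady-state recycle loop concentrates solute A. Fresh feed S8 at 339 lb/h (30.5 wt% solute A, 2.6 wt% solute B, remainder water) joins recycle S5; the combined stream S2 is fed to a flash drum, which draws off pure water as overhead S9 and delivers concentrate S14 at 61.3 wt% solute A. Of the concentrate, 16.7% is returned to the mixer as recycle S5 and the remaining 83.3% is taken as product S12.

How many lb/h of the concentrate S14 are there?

Overall solute A balance (none leaves overhead): solute A in fresh feed = solute A in product, i.e. 339×0.305 = (1−0.167)·S14·0.613.
S14 = 103.39/(0.613×0.833) = 202.49 lb/h.

202.5 lb/h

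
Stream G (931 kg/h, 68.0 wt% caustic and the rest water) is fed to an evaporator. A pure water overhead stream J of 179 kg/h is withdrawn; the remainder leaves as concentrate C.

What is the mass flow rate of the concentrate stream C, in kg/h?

Concentrate = 931 − 179 = 752 kg/h.

752 kg/h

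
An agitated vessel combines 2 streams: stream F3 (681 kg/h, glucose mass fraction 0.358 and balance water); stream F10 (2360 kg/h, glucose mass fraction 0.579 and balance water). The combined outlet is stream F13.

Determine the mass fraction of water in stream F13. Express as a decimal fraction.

Total flow out = 681 + 2360 = 3041 kg/h.
water in = 681×0.642 + 2360×0.421 = 1430.8 kg/h.
water mass fraction in F13 = 1430.8/3041 = 0.470.

0.470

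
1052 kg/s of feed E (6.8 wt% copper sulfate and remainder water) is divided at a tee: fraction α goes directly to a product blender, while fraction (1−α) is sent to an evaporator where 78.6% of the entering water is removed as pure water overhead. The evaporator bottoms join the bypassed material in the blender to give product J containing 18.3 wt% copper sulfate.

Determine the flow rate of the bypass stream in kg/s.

All 1052×0.068 = 71.536 kg/s of copper sulfate reaches J, so J = 71.536/0.183 = 390.91 kg/s and vapour = 661.09 kg/s.
The evaporator receives (1−α)·1052 of feed at 0.932 water and removes 0.786 of that water:
0.786×0.932×(1−α)×1052 = 661.09
(1−α) = 661.09/770.64 = 0.8578;  α = 0.1422.
Bypass flow = 0.1422×1052 = 149.55 kg/s.

149.5 kg/s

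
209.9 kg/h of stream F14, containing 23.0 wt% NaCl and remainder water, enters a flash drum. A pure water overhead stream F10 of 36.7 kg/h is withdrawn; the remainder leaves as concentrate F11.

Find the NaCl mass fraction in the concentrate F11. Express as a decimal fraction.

NaCl is not removed: 209.9×0.230 = 48.277 kg/h of NaCl enters F11.
Concentrate = 209.9 − 36.7 = 173.2 kg/h.
Mass fraction = 48.277/173.2 = 0.2787.

0.2787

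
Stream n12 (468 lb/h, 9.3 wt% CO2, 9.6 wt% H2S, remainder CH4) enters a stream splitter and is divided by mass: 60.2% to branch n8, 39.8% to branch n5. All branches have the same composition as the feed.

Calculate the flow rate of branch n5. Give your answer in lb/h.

Branch n5 flow = 0.398×468 = 186.26 lb/h.

186.3 lb/h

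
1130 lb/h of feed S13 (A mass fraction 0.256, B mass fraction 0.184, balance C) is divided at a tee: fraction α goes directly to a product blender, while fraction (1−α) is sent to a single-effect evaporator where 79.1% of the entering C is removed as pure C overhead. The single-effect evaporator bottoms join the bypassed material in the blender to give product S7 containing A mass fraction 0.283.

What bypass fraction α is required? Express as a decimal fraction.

0.785

All 1130×0.256 = 289.28 lb/h of A reaches S7, so S7 = 289.28/0.283 = 1022.2 lb/h and vapour = 107.81 lb/h.
The evaporator receives (1−α)·1130 of feed at 0.560 C and removes 0.791 of that C:
0.791×0.560×(1−α)×1130 = 107.81
(1−α) = 107.81/500.54 = 0.2154;  α = 0.7846.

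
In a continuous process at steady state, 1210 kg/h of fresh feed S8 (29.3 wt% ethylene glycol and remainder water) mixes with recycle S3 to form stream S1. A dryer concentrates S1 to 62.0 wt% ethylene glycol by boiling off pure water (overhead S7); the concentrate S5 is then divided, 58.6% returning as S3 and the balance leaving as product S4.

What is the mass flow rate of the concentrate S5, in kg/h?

Overall ethylene glycol balance (none leaves overhead): ethylene glycol in fresh feed = ethylene glycol in product, i.e. 1210×0.293 = (1−0.586)·S5·0.620.
S5 = 354.53/(0.620×0.414) = 1381.2 kg/h.

1381 kg/h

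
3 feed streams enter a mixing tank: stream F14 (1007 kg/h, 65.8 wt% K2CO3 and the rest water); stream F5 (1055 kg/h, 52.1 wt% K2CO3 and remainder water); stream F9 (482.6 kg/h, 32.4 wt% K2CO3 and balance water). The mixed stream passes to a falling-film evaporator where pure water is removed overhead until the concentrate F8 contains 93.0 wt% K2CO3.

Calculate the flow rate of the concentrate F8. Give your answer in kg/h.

K2CO3 entering = 1007×0.658 + 1055×0.521 + 482.6×0.324 = 1368.6 kg/h.
All K2CO3 reports to F8, so F8 = 1368.6/0.930 = 1471.6 kg/h.

1472 kg/h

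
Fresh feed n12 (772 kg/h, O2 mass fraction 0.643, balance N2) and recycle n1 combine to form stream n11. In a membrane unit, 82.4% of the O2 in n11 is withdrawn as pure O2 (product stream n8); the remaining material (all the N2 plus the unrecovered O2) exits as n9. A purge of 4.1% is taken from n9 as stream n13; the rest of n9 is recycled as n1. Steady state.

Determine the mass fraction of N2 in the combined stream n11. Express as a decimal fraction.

0.918

N2 enters only via n12 and leaves only via the purge: 772×0.357 = 0.041×(N2 in n9), and the membrane unit passes all N2, so N2 in n11 = N2 in n9 = 6722 kg/h.
O2 in n11: m_A = 772×0.643 + (1−0.041)·(1−0.824)·m_A, so m_A = 496.4/0.8312 = 597.19 kg/h.
n11 = 597.19 + 6722 = 7319.2 kg/h.
N2 fraction in n11 = 6722/7319.2 = 0.918.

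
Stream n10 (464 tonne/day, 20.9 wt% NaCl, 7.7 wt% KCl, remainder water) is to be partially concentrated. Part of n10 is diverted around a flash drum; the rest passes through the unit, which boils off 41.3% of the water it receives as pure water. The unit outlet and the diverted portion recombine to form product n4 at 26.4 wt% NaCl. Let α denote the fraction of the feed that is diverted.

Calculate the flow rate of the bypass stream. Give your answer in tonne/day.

All 464×0.209 = 96.976 tonne/day of NaCl reaches n4, so n4 = 96.976/0.264 = 367.33 tonne/day and vapour = 96.667 tonne/day.
The evaporator receives (1−α)·464 of feed at 0.714 water and removes 0.413 of that water:
0.413×0.714×(1−α)×464 = 96.667
(1−α) = 96.667/136.83 = 0.7065;  α = 0.2935.
Bypass flow = 0.2935×464 = 136.19 tonne/day.

136.2 tonne/day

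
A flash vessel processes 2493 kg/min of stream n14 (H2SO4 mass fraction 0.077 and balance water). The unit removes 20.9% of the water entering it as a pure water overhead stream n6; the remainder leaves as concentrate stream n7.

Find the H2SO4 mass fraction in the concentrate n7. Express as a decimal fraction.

0.095

H2SO4 is not removed: 2493×0.077 = 191.96 kg/min of H2SO4 enters n7.
water entering = 2493×0.923 = 2301 kg/min; overhead removed = 0.209×2301 = 480.92 kg/min.
Concentrate = 2493 − 480.92 = 2012.1 kg/min.
Mass fraction = 191.96/2012.1 = 0.095.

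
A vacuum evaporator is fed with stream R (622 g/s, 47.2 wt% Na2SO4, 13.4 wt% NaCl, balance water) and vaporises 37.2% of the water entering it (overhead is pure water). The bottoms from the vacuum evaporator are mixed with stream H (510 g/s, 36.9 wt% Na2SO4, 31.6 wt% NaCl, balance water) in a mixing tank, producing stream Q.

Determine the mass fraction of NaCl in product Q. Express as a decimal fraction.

Vapour removed = 0.372×0.394×622 = 91.165 g/s; concentrate = 530.83 g/s.
NaCl reaching the mixer = 83.348 (from concentrate) + 510×0.316 = 244.51 g/s.
Product flow = 530.83 + 510 = 1040.8 g/s; NaCl fraction = 0.2349.

0.2349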